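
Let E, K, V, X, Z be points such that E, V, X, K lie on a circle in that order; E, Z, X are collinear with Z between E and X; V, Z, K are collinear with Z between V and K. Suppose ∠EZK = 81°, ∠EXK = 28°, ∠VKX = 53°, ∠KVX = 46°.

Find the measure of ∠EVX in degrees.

∠EVX = 74°

1. ∠VZX = 81°  [vertical angles at Z]
2. ∠VEX = 53°  [same arc VX]
3. ∠EXV = 53°  [△VZX]
4. ∠EVX = 74°  [△EVX]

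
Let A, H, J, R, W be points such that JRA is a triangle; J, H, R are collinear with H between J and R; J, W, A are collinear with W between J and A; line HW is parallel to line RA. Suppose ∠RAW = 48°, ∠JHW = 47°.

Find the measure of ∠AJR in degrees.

1. ∠JAR = 48°  [W on ray AJ]
2. ∠ARJ = 47°  [HW∥RA, corresponding at H]
3. ∠AJR = 85°  [△JRA]

∠AJR = 85°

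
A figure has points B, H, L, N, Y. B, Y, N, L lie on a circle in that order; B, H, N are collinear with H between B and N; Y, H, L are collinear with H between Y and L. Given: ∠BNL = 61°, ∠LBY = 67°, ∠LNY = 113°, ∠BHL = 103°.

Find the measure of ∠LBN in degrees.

∠LBN = 25°

1. ∠BYL = 61°  [same arc BL]
2. ∠BLY = 52°  [△BYL]
3. ∠LBN = 25°  [△BHL]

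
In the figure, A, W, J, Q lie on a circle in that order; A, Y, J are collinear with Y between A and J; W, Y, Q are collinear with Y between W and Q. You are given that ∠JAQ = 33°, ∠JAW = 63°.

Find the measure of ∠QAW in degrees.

∠QAW = 96°

1. ∠JWQ = 33°  [same arc JQ]
2. ∠JQW = 63°  [same arc WJ]
3. ∠QJW = 84°  [△WJQ]
4. ∠QAW = 96°  [cyclic AWJQ, opposite ∠A+∠J]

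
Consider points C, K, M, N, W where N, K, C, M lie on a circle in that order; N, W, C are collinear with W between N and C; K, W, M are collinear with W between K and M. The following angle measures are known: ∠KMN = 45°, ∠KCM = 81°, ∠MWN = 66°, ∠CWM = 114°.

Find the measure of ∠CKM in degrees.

1. ∠KCN = 45°  [same arc NK]
2. ∠CWK = 66°  [vertical angles at W]
3. ∠CKM = 69°  [△KWC]

∠CKM = 69°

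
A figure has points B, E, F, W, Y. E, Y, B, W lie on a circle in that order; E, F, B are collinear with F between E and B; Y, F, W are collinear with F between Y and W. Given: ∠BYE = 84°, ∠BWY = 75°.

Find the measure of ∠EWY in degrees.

1. ∠BEY = 75°  [same arc YB]
2. ∠EBY = 21°  [△EYB]
3. ∠EWY = 21°  [same arc EY]

∠EWY = 21°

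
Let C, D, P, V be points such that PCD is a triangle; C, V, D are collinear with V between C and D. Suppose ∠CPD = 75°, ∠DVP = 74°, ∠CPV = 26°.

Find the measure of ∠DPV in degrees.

∠DPV = 49°

1. ∠CVP = 106°  [linear pair at V on CD]
2. ∠PCV = 48°  [△PCV]
3. ∠DCP = 48°  [V on ray CD]
4. ∠CDP = 57°  [△PCD]
5. ∠PDV = 57°  [V on ray DC]
6. ∠DPV = 49°  [△PVD]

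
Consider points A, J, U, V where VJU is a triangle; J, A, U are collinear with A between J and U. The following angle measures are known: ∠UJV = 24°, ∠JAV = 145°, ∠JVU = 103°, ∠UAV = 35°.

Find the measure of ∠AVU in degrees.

1. ∠JUV = 53°  [△VJU]
2. ∠AUV = 53°  [A on ray UJ]
3. ∠AVU = 92°  [△VAU]

∠AVU = 92°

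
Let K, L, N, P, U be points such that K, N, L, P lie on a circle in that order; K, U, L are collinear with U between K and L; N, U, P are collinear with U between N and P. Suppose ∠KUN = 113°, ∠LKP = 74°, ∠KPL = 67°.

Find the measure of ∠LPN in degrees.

∠LPN = 28°

1. ∠LUP = 113°  [vertical angles at U]
2. ∠KLP = 39°  [△KLP]
3. ∠LPN = 28°  [△LUP]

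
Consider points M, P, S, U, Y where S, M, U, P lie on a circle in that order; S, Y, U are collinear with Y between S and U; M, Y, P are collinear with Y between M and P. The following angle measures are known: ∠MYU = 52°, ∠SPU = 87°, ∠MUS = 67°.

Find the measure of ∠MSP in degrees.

1. ∠MYS = 128°  [linear pair at Y on SU]
2. ∠SMU = 93°  [cyclic SMUP, opposite ∠M+∠P]
3. ∠MPS = 67°  [same arc SM]
4. ∠MSU = 20°  [△SMU]
5. ∠PMS = 32°  [△SYM]
6. ∠MSP = 81°  [△SMP]

∠MSP = 81°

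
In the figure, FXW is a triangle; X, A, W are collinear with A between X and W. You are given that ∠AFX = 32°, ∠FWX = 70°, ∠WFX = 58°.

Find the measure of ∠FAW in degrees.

∠FAW = 84°

1. ∠FXW = 52°  [△FXW]
2. ∠AXF = 52°  [A on ray XW]
3. ∠FAX = 96°  [△FXA]
4. ∠FAW = 84°  [linear pair at A on XW]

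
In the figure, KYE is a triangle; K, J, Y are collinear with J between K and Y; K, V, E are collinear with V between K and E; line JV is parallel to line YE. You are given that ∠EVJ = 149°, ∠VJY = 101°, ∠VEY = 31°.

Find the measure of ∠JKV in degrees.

∠JKV = 70°

1. ∠JVK = 31°  [linear pair at V on KE]
2. ∠KJV = 79°  [linear pair at J on KY]
3. ∠JKV = 70°  [△KJV]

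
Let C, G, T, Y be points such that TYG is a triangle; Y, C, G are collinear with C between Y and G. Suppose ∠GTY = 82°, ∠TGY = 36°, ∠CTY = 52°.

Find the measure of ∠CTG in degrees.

∠CTG = 30°

1. ∠GYT = 62°  [△TYG]
2. ∠CGT = 36°  [C on ray GY]
3. ∠CYT = 62°  [C on ray YG]
4. ∠TCY = 66°  [△TYC]
5. ∠GCT = 114°  [linear pair at C on YG]
6. ∠CTG = 30°  [△TCG]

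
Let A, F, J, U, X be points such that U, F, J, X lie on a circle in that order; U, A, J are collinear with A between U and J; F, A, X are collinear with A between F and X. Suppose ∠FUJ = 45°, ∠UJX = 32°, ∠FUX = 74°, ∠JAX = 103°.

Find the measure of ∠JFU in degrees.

∠JFU = 61°

1. ∠UFX = 32°  [same arc UX]
2. ∠FXU = 74°  [△UFX]
3. ∠FJU = 74°  [same arc UF]
4. ∠JFU = 61°  [△UFJ]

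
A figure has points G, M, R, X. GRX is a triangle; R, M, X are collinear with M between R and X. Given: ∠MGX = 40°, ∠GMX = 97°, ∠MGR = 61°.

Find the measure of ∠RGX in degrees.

1. ∠GXM = 43°  [△GMX]
2. ∠GMR = 83°  [linear pair at M on RX]
3. ∠GRM = 36°  [△GRM]
4. ∠GXR = 43°  [M on ray XR]
5. ∠GRX = 36°  [M on ray RX]
6. ∠RGX = 101°  [△GRX]

∠RGX = 101°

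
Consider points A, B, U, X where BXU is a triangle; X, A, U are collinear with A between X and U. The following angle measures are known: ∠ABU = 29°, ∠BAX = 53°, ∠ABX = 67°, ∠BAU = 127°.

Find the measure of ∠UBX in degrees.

∠UBX = 96°

1. ∠AUB = 24°  [△BAU]
2. ∠AXB = 60°  [△BXA]
3. ∠BUX = 24°  [A on ray UX]
4. ∠BXU = 60°  [A on ray XU]
5. ∠UBX = 96°  [△BXU]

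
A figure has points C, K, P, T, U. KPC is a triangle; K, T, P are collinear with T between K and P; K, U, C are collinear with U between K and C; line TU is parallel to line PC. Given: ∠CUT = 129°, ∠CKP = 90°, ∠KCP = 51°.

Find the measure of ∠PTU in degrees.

∠PTU = 141°

1. ∠KUT = 51°  [linear pair at U on KC]
2. ∠TKU = 90°  [T on KP, U on KC]
3. ∠KTU = 39°  [△KTU]
4. ∠PTU = 141°  [linear pair at T on KP]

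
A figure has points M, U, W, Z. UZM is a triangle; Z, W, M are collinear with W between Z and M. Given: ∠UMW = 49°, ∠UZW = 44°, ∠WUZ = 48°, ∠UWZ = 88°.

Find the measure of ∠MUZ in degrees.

∠MUZ = 87°

1. ∠UMZ = 49°  [W on ray MZ]
2. ∠MZU = 44°  [W on ray ZM]
3. ∠MUZ = 87°  [△UZM]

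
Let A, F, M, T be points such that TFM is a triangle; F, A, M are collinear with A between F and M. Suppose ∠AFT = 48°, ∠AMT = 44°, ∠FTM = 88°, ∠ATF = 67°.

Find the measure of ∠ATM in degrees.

1. ∠FAT = 65°  [△TFA]
2. ∠MAT = 115°  [linear pair at A on FM]
3. ∠ATM = 21°  [△TAM]

∠ATM = 21°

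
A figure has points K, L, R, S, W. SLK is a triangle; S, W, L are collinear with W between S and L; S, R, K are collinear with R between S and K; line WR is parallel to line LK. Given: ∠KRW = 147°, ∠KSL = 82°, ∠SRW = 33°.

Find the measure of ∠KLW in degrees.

∠KLW = 65°

1. ∠RSW = 82°  [W on SL, R on SK]
2. ∠RWS = 65°  [△SWR]
3. ∠LWR = 115°  [linear pair at W on SL]
4. ∠KLW = 65°  [WR∥LK, co-interior at L–W]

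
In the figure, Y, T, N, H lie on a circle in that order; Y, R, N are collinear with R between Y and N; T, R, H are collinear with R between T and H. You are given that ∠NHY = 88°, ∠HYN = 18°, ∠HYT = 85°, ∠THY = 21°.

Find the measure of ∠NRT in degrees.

∠NRT = 141°

1. ∠HTN = 18°  [same arc NH]
2. ∠TNY = 21°  [same arc YT]
3. ∠NRT = 141°  [△TRN]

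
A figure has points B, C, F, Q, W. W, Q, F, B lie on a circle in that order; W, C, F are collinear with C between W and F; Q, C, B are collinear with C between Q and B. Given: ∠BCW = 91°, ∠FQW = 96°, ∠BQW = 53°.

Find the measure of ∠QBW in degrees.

∠QBW = 46°

1. ∠FBW = 84°  [cyclic WQFB, opposite ∠Q+∠B]
2. ∠BFW = 53°  [same arc WB]
3. ∠BWF = 43°  [△WFB]
4. ∠QBW = 46°  [△WCB]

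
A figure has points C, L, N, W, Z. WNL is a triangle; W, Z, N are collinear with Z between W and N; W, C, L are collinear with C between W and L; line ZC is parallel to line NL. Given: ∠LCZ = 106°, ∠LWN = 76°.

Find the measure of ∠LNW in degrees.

1. ∠WCZ = 74°  [linear pair at C on WL]
2. ∠CWZ = 76°  [Z on WN, C on WL]
3. ∠CZW = 30°  [△WZC]
4. ∠LNW = 30°  [ZC∥NL, corresponding at Z]

∠LNW = 30°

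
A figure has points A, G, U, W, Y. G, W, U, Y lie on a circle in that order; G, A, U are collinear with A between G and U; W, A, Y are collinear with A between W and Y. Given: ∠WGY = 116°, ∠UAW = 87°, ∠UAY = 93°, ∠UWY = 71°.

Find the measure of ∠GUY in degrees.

1. ∠WUY = 64°  [cyclic GWUY, opposite ∠G+∠U]
2. ∠UYW = 45°  [△WUY]
3. ∠GUY = 42°  [△UAY]

∠GUY = 42°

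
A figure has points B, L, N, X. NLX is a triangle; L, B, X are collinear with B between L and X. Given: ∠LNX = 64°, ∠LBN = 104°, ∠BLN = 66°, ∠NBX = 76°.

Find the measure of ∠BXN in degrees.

∠BXN = 50°

1. ∠NLX = 66°  [B on ray LX]
2. ∠LXN = 50°  [△NLX]
3. ∠BXN = 50°  [B on ray XL]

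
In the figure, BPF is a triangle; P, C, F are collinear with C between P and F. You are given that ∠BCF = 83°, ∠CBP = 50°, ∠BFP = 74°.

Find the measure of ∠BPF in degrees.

∠BPF = 33°

1. ∠BCP = 97°  [linear pair at C on PF]
2. ∠BPC = 33°  [△BPC]
3. ∠BPF = 33°  [C on ray PF]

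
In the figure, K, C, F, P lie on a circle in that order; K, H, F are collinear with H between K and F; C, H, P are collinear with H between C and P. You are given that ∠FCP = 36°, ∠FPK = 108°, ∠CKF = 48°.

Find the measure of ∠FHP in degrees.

∠FHP = 96°

1. ∠FKP = 36°  [same arc FP]
2. ∠KFP = 36°  [△KFP]
3. ∠CPF = 48°  [same arc CF]
4. ∠FHP = 96°  [△FHP]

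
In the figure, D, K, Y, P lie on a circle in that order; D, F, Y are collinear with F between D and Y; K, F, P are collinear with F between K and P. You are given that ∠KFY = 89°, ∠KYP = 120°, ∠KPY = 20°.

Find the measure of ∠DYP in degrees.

1. ∠DFP = 89°  [vertical angles at F]
2. ∠PFY = 91°  [linear pair at F on DY]
3. ∠DYP = 69°  [△YFP]

∠DYP = 69°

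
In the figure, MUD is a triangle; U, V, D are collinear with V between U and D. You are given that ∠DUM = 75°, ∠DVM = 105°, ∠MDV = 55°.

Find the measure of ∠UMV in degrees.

∠UMV = 30°

1. ∠MUV = 75°  [V on ray UD]
2. ∠MVU = 75°  [linear pair at V on UD]
3. ∠UMV = 30°  [△MUV]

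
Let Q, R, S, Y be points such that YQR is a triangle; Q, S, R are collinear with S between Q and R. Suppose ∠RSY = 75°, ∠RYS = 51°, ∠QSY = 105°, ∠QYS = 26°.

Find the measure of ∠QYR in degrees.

1. ∠SRY = 54°  [△YSR]
2. ∠SQY = 49°  [△YQS]
3. ∠QRY = 54°  [S on ray RQ]
4. ∠RQY = 49°  [S on ray QR]
5. ∠QYR = 77°  [△YQR]

∠QYR = 77°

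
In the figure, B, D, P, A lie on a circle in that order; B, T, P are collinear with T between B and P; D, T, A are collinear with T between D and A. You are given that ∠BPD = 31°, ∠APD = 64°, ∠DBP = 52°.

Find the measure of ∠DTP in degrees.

∠DTP = 85°

1. ∠DAP = 52°  [same arc DP]
2. ∠ADP = 64°  [△DPA]
3. ∠DTP = 85°  [△DTP]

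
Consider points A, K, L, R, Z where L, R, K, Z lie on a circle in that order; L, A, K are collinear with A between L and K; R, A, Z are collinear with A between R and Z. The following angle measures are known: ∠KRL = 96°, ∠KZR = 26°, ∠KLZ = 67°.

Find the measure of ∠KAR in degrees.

∠KAR = 55°

1. ∠KLR = 26°  [same arc RK]
2. ∠KRZ = 67°  [same arc KZ]
3. ∠LKR = 58°  [△LRK]
4. ∠KAR = 55°  [△RAK]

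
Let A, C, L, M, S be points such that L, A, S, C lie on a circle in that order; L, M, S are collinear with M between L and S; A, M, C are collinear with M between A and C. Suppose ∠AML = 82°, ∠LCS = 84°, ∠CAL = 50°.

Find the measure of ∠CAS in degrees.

∠CAS = 46°

1. ∠AMS = 98°  [linear pair at M on LS]
2. ∠ALS = 48°  [△LMA]
3. ∠LAS = 96°  [cyclic LASC, opposite ∠A+∠C]
4. ∠ASL = 36°  [△LAS]
5. ∠CAS = 46°  [△AMS]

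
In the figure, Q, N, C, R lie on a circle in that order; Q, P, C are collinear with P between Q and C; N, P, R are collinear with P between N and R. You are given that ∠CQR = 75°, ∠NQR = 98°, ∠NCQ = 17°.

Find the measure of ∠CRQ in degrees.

∠CRQ = 40°

1. ∠NRQ = 17°  [same arc QN]
2. ∠QNR = 65°  [△QNR]
3. ∠QCR = 65°  [same arc QR]
4. ∠CRQ = 40°  [△QCR]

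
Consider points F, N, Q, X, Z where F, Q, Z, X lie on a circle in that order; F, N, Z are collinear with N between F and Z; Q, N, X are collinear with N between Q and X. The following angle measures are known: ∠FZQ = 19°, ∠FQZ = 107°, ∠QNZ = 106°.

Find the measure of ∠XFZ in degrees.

1. ∠FXQ = 19°  [same arc FQ]
2. ∠FNX = 106°  [vertical angles at N]
3. ∠XFZ = 55°  [△FNX]

∠XFZ = 55°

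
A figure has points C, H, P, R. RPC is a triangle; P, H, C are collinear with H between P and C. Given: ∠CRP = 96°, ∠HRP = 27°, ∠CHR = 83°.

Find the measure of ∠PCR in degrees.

∠PCR = 28°

1. ∠PHR = 97°  [linear pair at H on PC]
2. ∠HPR = 56°  [△RPH]
3. ∠CPR = 56°  [H on ray PC]
4. ∠PCR = 28°  [△RPC]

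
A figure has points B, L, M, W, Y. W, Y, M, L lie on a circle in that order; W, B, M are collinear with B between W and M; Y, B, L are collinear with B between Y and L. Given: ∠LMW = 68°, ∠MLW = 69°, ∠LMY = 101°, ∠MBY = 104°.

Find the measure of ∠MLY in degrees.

∠MLY = 36°

1. ∠LYW = 68°  [same arc WL]
2. ∠WBY = 76°  [linear pair at B on WM]
3. ∠MWY = 36°  [△WBY]
4. ∠MLY = 36°  [same arc YM]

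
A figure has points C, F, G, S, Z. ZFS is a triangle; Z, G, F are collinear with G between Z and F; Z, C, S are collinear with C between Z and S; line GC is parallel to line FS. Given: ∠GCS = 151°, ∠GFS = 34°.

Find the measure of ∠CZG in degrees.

∠CZG = 117°

1. ∠GCZ = 29°  [linear pair at C on ZS]
2. ∠SFZ = 34°  [G on ray FZ]
3. ∠FSZ = 29°  [GC∥FS, corresponding at C]
4. ∠FZS = 117°  [△ZFS]
5. ∠CZG = 117°  [G on ZF, C on ZS]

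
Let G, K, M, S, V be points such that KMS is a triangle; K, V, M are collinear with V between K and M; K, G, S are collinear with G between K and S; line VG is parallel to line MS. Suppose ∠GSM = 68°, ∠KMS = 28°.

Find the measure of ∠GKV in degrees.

1. ∠KSM = 68°  [G on ray SK]
2. ∠MKS = 84°  [△KMS]
3. ∠GKV = 84°  [V on KM, G on KS]

∠GKV = 84°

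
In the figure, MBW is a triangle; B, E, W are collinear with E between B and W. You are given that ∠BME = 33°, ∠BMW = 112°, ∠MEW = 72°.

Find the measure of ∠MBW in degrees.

1. ∠BEM = 108°  [linear pair at E on BW]
2. ∠EBM = 39°  [△MBE]
3. ∠MBW = 39°  [E on ray BW]

∠MBW = 39°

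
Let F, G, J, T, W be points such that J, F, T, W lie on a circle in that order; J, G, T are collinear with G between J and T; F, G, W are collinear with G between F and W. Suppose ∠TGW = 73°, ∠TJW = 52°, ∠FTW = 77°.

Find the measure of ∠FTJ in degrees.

1. ∠FGJ = 73°  [vertical angles at G]
2. ∠TFW = 52°  [same arc TW]
3. ∠FGT = 107°  [linear pair at G on JT]
4. ∠FTJ = 21°  [△FGT]

∠FTJ = 21°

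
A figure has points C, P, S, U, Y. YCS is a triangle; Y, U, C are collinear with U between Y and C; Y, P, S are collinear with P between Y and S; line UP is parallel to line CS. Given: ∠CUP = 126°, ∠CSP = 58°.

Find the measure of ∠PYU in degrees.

1. ∠PUY = 54°  [linear pair at U on YC]
2. ∠CSY = 58°  [P on ray SY]
3. ∠SCY = 54°  [UP∥CS, corresponding at U]
4. ∠CYS = 68°  [△YCS]
5. ∠PYU = 68°  [U on YC, P on YS]

∠PYU = 68°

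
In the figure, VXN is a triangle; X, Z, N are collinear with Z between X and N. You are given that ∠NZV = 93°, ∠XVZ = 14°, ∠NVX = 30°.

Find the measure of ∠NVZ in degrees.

∠NVZ = 16°

1. ∠VZX = 87°  [linear pair at Z on XN]
2. ∠VXZ = 79°  [△VXZ]
3. ∠NXV = 79°  [Z on ray XN]
4. ∠VNX = 71°  [△VXN]
5. ∠VNZ = 71°  [Z on ray NX]
6. ∠NVZ = 16°  [△VZN]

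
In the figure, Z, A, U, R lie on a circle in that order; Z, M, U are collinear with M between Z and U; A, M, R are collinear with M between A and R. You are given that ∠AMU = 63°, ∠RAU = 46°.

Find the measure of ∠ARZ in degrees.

∠ARZ = 71°

1. ∠RMZ = 63°  [vertical angles at M]
2. ∠RZU = 46°  [same arc UR]
3. ∠ARZ = 71°  [△ZMR]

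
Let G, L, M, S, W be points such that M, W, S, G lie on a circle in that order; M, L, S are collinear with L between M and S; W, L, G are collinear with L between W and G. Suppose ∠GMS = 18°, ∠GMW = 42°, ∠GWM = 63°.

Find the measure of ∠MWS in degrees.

∠MWS = 81°

1. ∠GWS = 18°  [same arc SG]
2. ∠GSW = 138°  [cyclic MWSG, opposite ∠M+∠S]
3. ∠MGW = 75°  [△MWG]
4. ∠SGW = 24°  [△WSG]
5. ∠MSW = 75°  [same arc MW]
6. ∠SMW = 24°  [same arc WS]
7. ∠MWS = 81°  [△MWS]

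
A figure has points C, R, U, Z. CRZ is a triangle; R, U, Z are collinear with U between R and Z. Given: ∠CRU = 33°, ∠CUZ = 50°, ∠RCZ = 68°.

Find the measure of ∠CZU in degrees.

1. ∠CRZ = 33°  [U on ray RZ]
2. ∠CZR = 79°  [△CRZ]
3. ∠CZU = 79°  [U on ray ZR]

∠CZU = 79°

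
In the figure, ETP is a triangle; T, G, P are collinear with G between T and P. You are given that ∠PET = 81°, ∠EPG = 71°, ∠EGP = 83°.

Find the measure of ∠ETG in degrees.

1. ∠EPT = 71°  [G on ray PT]
2. ∠ETP = 28°  [△ETP]
3. ∠ETG = 28°  [G on ray TP]

∠ETG = 28°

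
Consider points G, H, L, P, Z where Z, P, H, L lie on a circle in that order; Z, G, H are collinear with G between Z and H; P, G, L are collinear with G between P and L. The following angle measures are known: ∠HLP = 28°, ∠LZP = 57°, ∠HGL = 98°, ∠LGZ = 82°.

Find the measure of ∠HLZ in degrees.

∠HLZ = 97°

1. ∠LHZ = 54°  [△HGL]
2. ∠LHP = 123°  [cyclic ZPHL, opposite ∠Z+∠H]
3. ∠HPL = 29°  [△PHL]
4. ∠HZL = 29°  [same arc HL]
5. ∠HLZ = 97°  [△ZHL]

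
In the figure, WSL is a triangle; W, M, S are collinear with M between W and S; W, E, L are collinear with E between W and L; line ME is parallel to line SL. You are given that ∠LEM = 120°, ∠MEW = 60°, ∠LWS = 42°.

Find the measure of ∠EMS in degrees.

1. ∠SLW = 60°  [ME∥SL, corresponding at E]
2. ∠LSW = 78°  [△WSL]
3. ∠EMW = 78°  [ME∥SL, corresponding at M]
4. ∠EMS = 102°  [linear pair at M on WS]

∠EMS = 102°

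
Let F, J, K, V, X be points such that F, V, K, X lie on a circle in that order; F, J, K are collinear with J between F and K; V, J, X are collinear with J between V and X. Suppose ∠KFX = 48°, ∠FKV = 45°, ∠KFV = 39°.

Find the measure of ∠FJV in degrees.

1. ∠KVX = 48°  [same arc KX]
2. ∠KJV = 87°  [△VJK]
3. ∠FJV = 93°  [linear pair at J on FK]

∠FJV = 93°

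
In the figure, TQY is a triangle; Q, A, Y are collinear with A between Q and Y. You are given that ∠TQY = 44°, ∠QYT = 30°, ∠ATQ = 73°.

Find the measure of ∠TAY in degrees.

∠TAY = 117°

1. ∠AQT = 44°  [A on ray QY]
2. ∠QAT = 63°  [△TQA]
3. ∠TAY = 117°  [linear pair at A on QY]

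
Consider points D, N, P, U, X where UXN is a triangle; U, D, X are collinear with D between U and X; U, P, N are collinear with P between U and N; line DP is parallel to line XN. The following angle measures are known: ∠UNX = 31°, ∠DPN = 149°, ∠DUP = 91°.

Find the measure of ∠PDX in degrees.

1. ∠DPU = 31°  [DP∥XN, corresponding at P]
2. ∠PDU = 58°  [△UDP]
3. ∠PDX = 122°  [linear pair at D on UX]

∠PDX = 122°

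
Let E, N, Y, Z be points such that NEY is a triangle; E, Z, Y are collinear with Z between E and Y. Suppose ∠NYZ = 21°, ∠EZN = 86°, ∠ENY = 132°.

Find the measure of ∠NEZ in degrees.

∠NEZ = 27°

1. ∠EYN = 21°  [Z on ray YE]
2. ∠NEY = 27°  [△NEY]
3. ∠NEZ = 27°  [Z on ray EY]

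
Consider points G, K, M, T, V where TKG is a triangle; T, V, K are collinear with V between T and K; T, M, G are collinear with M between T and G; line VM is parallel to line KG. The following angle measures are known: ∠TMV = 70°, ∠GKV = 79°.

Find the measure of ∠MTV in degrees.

∠MTV = 31°

1. ∠KGT = 70°  [VM∥KG, corresponding at M]
2. ∠GKT = 79°  [V on ray KT]
3. ∠GTK = 31°  [△TKG]
4. ∠MTV = 31°  [V on TK, M on TG]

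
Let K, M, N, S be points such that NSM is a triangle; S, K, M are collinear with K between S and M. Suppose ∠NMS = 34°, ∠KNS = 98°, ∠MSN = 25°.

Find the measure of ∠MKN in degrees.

∠MKN = 123°

1. ∠KSN = 25°  [K on ray SM]
2. ∠NKS = 57°  [△NSK]
3. ∠MKN = 123°  [linear pair at K on SM]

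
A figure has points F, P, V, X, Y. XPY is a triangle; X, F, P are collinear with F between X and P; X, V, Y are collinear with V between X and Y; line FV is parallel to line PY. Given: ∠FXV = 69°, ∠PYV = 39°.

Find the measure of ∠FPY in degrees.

∠FPY = 72°

1. ∠PXY = 69°  [F on XP, V on XY]
2. ∠PYX = 39°  [V on ray YX]
3. ∠XPY = 72°  [△XPY]
4. ∠FPY = 72°  [F on ray PX]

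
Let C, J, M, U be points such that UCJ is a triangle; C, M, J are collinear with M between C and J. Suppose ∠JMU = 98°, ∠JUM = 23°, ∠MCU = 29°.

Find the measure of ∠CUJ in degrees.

1. ∠MJU = 59°  [△UMJ]
2. ∠JCU = 29°  [M on ray CJ]
3. ∠CJU = 59°  [M on ray JC]
4. ∠CUJ = 92°  [△UCJ]

∠CUJ = 92°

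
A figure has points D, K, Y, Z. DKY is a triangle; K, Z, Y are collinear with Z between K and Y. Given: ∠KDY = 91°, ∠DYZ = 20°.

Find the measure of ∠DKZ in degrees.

1. ∠DYK = 20°  [Z on ray YK]
2. ∠DKY = 69°  [△DKY]
3. ∠DKZ = 69°  [Z on ray KY]

∠DKZ = 69°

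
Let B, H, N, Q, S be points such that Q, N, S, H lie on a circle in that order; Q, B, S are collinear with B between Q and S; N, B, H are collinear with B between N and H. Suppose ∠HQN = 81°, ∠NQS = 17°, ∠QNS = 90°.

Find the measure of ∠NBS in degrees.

1. ∠HSN = 99°  [cyclic QNSH, opposite ∠Q+∠S]
2. ∠NHS = 17°  [same arc NS]
3. ∠NSQ = 73°  [△QNS]
4. ∠HNS = 64°  [△NSH]
5. ∠NBS = 43°  [△NBS]

∠NBS = 43°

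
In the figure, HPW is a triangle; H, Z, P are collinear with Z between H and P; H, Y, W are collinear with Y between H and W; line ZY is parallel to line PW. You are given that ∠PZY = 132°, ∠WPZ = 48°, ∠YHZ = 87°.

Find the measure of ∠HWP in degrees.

1. ∠HPW = 48°  [Z on ray PH]
2. ∠PHW = 87°  [Z on HP, Y on HW]
3. ∠HWP = 45°  [△HPW]

∠HWP = 45°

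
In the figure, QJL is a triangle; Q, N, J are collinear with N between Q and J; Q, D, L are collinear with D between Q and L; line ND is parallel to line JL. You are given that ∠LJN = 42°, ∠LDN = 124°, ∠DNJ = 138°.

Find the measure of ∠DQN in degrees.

1. ∠NDQ = 56°  [linear pair at D on QL]
2. ∠DNQ = 42°  [linear pair at N on QJ]
3. ∠DQN = 82°  [△QND]

∠DQN = 82°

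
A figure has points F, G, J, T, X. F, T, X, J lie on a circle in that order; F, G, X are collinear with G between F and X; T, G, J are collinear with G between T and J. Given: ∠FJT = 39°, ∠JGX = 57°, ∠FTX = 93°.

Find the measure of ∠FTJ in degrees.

1. ∠FXT = 39°  [same arc FT]
2. ∠FGT = 57°  [vertical angles at G]
3. ∠TFX = 48°  [△FTX]
4. ∠FTJ = 75°  [△FGT]

∠FTJ = 75°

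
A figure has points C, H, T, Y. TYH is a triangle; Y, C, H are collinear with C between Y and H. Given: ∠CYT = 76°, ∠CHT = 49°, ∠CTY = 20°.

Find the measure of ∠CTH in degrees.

1. ∠TCY = 84°  [△TYC]
2. ∠HCT = 96°  [linear pair at C on YH]
3. ∠CTH = 35°  [△TCH]

∠CTH = 35°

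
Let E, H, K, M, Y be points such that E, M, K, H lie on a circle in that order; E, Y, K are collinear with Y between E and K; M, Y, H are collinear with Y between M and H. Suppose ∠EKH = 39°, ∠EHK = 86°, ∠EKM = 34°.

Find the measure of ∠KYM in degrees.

∠KYM = 91°

1. ∠EMH = 39°  [same arc EH]
2. ∠EMK = 94°  [cyclic EMKH, opposite ∠M+∠H]
3. ∠KEM = 52°  [△EMK]
4. ∠EYM = 89°  [△EYM]
5. ∠KYM = 91°  [linear pair at Y on EK]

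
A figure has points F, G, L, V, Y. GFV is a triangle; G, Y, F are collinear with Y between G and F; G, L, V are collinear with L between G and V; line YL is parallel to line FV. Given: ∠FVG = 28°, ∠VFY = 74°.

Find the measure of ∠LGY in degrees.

∠LGY = 78°

1. ∠GFV = 74°  [Y on ray FG]
2. ∠FGV = 78°  [△GFV]
3. ∠LGY = 78°  [Y on GF, L on GV]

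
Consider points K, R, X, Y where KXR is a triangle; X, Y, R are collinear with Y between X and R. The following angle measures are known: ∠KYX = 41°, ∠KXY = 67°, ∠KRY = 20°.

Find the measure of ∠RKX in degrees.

∠RKX = 93°

1. ∠KXR = 67°  [Y on ray XR]
2. ∠KRX = 20°  [Y on ray RX]
3. ∠RKX = 93°  [△KXR]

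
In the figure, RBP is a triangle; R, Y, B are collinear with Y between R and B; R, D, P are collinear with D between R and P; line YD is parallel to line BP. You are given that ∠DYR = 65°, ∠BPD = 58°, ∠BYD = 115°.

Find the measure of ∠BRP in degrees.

1. ∠PBR = 65°  [YD∥BP, corresponding at Y]
2. ∠BPR = 58°  [D on ray PR]
3. ∠BRP = 57°  [△RBP]

∠BRP = 57°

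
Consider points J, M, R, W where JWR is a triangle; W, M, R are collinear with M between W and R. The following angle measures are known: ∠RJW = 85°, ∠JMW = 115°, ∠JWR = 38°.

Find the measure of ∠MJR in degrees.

∠MJR = 58°

1. ∠JRW = 57°  [△JWR]
2. ∠JMR = 65°  [linear pair at M on WR]
3. ∠JRM = 57°  [M on ray RW]
4. ∠MJR = 58°  [△JMR]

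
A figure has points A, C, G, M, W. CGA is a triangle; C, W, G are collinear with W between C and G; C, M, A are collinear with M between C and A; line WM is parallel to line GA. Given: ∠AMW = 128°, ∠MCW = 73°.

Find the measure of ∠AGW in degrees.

1. ∠CMW = 52°  [linear pair at M on CA]
2. ∠CWM = 55°  [△CWM]
3. ∠GWM = 125°  [linear pair at W on CG]
4. ∠AGW = 55°  [WM∥GA, co-interior at G–W]

∠AGW = 55°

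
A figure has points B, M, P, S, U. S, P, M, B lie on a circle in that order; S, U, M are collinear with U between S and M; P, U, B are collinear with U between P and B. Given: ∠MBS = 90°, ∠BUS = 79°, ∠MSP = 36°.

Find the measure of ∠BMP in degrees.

∠BMP = 97°

1. ∠MPS = 90°  [cyclic SPMB, opposite ∠P+∠B]
2. ∠MUP = 79°  [vertical angles at U]
3. ∠MBP = 36°  [same arc PM]
4. ∠PMS = 54°  [△SPM]
5. ∠BPM = 47°  [△PUM]
6. ∠BMP = 97°  [△PMB]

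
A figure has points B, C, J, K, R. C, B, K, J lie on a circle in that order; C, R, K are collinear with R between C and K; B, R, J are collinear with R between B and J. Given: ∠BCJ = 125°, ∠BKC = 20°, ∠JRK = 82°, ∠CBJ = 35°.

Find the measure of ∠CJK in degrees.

∠CJK = 83°

1. ∠BJC = 20°  [△CBJ]
2. ∠CRJ = 98°  [linear pair at R on CK]
3. ∠CKJ = 35°  [same arc CJ]
4. ∠JCK = 62°  [△CRJ]
5. ∠CJK = 83°  [△CKJ]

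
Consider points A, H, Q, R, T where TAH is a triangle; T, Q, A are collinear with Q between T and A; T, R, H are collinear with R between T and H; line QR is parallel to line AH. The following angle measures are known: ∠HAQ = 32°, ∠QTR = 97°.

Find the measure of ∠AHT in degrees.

1. ∠HAT = 32°  [Q on ray AT]
2. ∠ATH = 97°  [Q on TA, R on TH]
3. ∠AHT = 51°  [△TAH]

∠AHT = 51°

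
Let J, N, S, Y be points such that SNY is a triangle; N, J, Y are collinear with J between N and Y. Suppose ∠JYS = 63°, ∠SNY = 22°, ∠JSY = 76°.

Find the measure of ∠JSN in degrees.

∠JSN = 19°

1. ∠SJY = 41°  [△SJY]
2. ∠JNS = 22°  [J on ray NY]
3. ∠NJS = 139°  [linear pair at J on NY]
4. ∠JSN = 19°  [△SNJ]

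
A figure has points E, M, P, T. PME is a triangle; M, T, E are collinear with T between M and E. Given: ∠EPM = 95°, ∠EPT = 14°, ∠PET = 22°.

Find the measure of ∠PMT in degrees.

1. ∠MEP = 22°  [T on ray EM]
2. ∠EMP = 63°  [△PME]
3. ∠PMT = 63°  [T on ray ME]

∠PMT = 63°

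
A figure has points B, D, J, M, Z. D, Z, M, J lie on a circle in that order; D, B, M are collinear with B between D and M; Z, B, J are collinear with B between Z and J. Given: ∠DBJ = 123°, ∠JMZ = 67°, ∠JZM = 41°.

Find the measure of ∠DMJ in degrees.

1. ∠JBM = 57°  [linear pair at B on DM]
2. ∠MJZ = 72°  [△ZMJ]
3. ∠DMJ = 51°  [△MBJ]

∠DMJ = 51°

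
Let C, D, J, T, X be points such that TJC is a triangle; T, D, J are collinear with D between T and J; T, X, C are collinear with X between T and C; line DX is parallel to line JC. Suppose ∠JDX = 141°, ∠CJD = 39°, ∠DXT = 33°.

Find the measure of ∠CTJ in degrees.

1. ∠CJT = 39°  [D on ray JT]
2. ∠JCT = 33°  [DX∥JC, corresponding at X]
3. ∠CTJ = 108°  [△TJC]

∠CTJ = 108°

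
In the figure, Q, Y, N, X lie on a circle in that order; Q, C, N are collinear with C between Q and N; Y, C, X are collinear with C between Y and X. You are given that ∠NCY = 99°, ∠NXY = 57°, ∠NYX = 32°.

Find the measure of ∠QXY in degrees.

1. ∠QCX = 99°  [vertical angles at C]
2. ∠NQX = 32°  [same arc NX]
3. ∠QXY = 49°  [△QCX]

∠QXY = 49°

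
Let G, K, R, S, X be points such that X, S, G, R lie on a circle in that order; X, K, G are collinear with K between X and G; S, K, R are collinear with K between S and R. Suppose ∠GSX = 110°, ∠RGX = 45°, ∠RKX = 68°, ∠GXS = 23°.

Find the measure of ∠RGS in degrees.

1. ∠SGX = 47°  [△XSG]
2. ∠GKS = 68°  [vertical angles at K]
3. ∠GRS = 23°  [same arc SG]
4. ∠GSR = 65°  [△SKG]
5. ∠RGS = 92°  [△SGR]

∠RGS = 92°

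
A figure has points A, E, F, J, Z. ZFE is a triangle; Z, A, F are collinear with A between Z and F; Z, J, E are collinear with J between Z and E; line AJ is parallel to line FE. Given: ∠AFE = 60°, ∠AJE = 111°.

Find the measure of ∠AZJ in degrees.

1. ∠EFZ = 60°  [A on ray FZ]
2. ∠AJZ = 69°  [linear pair at J on ZE]
3. ∠JAZ = 60°  [AJ∥FE, corresponding at A]
4. ∠AZJ = 51°  [△ZAJ]

∠AZJ = 51°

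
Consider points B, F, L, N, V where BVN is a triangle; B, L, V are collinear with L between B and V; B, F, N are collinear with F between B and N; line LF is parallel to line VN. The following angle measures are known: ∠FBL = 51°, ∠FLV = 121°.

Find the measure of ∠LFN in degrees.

∠LFN = 110°

1. ∠BLF = 59°  [linear pair at L on BV]
2. ∠BFL = 70°  [△BLF]
3. ∠LFN = 110°  [linear pair at F on BN]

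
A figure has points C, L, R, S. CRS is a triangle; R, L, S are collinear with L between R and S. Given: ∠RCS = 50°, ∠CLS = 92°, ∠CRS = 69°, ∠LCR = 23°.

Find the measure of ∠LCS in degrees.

∠LCS = 27°

1. ∠CSR = 61°  [△CRS]
2. ∠CSL = 61°  [L on ray SR]
3. ∠LCS = 27°  [△CLS]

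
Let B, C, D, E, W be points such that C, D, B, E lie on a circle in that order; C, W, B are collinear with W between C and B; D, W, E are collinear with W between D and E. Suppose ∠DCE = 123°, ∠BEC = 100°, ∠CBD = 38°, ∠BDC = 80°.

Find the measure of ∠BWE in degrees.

∠BWE = 99°

1. ∠CED = 38°  [same arc CD]
2. ∠BCD = 62°  [△CDB]
3. ∠CDE = 19°  [△CDE]
4. ∠BED = 62°  [same arc DB]
5. ∠CBE = 19°  [same arc CE]
6. ∠BWE = 99°  [△BWE]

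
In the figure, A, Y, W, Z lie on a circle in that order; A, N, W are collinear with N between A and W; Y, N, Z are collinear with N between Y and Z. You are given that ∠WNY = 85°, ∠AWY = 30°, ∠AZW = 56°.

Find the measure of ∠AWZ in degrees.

∠AWZ = 59°

1. ∠ANZ = 85°  [vertical angles at N]
2. ∠AZY = 30°  [same arc AY]
3. ∠WAZ = 65°  [△ANZ]
4. ∠AWZ = 59°  [△AWZ]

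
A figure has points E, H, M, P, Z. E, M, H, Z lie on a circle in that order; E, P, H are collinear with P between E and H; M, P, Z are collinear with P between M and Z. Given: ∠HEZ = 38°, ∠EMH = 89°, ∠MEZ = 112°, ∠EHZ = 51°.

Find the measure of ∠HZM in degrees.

1. ∠HMZ = 38°  [same arc HZ]
2. ∠MHZ = 68°  [cyclic EMHZ, opposite ∠E+∠H]
3. ∠HZM = 74°  [△MHZ]

∠HZM = 74°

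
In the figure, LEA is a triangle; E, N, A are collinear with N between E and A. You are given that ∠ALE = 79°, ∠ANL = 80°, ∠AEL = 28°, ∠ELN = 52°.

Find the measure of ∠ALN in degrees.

1. ∠EAL = 73°  [△LEA]
2. ∠LAN = 73°  [N on ray AE]
3. ∠ALN = 27°  [△LNA]

∠ALN = 27°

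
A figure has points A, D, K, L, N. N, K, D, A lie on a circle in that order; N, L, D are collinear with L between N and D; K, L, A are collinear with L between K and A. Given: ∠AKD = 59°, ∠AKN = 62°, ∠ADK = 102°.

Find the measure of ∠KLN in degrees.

∠KLN = 99°

1. ∠DAK = 19°  [△KDA]
2. ∠DNK = 19°  [same arc KD]
3. ∠KLN = 99°  [△NLK]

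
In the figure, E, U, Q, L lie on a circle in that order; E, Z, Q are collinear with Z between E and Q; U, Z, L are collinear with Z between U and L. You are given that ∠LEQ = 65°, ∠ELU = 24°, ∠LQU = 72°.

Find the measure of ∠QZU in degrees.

1. ∠LUQ = 65°  [same arc QL]
2. ∠EQU = 24°  [same arc EU]
3. ∠QZU = 91°  [△UZQ]

∠QZU = 91°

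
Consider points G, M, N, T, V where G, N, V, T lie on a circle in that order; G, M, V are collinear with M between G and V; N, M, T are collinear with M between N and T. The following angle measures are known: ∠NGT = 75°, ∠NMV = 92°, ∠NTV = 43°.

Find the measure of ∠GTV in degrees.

∠GTV = 99°

1. ∠NVT = 105°  [cyclic GNVT, opposite ∠G+∠V]
2. ∠GMT = 92°  [vertical angles at M]
3. ∠TNV = 32°  [△NVT]
4. ∠TMV = 88°  [linear pair at M on GV]
5. ∠TGV = 32°  [same arc VT]
6. ∠GVT = 49°  [△VMT]
7. ∠GTV = 99°  [△GVT]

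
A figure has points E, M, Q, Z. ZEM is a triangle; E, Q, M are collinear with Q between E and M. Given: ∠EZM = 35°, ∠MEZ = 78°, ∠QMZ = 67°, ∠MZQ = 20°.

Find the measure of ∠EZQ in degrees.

1. ∠QEZ = 78°  [Q on ray EM]
2. ∠MQZ = 93°  [△ZQM]
3. ∠EQZ = 87°  [linear pair at Q on EM]
4. ∠EZQ = 15°  [△ZEQ]

∠EZQ = 15°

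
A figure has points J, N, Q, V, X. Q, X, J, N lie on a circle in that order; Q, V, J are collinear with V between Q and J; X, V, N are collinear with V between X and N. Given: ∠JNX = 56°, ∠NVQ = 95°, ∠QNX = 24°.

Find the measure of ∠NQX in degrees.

1. ∠JQX = 56°  [same arc XJ]
2. ∠JVX = 95°  [vertical angles at V]
3. ∠QVX = 85°  [linear pair at V on QJ]
4. ∠NXQ = 39°  [△QVX]
5. ∠NQX = 117°  [△QXN]

∠NQX = 117°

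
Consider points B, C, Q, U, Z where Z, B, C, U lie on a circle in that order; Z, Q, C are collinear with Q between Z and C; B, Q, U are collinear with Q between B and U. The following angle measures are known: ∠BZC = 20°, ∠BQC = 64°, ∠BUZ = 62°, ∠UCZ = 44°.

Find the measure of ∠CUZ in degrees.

∠CUZ = 82°

1. ∠UQZ = 64°  [vertical angles at Q]
2. ∠CZU = 54°  [△ZQU]
3. ∠CUZ = 82°  [△ZCU]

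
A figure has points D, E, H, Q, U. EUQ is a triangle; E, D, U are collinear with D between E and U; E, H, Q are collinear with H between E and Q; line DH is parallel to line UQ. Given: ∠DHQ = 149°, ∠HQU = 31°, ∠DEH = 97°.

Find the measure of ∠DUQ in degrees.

∠DUQ = 52°

1. ∠EQU = 31°  [H on ray QE]
2. ∠QEU = 97°  [D on EU, H on EQ]
3. ∠EUQ = 52°  [△EUQ]
4. ∠DUQ = 52°  [D on ray UE]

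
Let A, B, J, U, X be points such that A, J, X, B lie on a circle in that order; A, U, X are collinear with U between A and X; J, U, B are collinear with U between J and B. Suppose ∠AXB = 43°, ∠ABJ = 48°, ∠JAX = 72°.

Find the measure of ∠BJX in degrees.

1. ∠AJB = 43°  [same arc AB]
2. ∠BAJ = 89°  [△AJB]
3. ∠JBX = 72°  [same arc JX]
4. ∠BXJ = 91°  [cyclic AJXB, opposite ∠A+∠X]
5. ∠BJX = 17°  [△JXB]

∠BJX = 17°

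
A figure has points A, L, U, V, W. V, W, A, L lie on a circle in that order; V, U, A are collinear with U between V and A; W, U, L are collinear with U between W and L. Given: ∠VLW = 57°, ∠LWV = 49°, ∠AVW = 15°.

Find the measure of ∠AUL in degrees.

∠AUL = 116°

1. ∠LAV = 49°  [same arc VL]
2. ∠ALW = 15°  [same arc WA]
3. ∠AUL = 116°  [△AUL]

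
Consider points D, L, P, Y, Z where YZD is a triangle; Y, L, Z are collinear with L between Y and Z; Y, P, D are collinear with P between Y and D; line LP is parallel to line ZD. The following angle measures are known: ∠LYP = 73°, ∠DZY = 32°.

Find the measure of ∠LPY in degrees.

∠LPY = 75°

1. ∠DYZ = 73°  [L on YZ, P on YD]
2. ∠YDZ = 75°  [△YZD]
3. ∠LPY = 75°  [LP∥ZD, corresponding at P]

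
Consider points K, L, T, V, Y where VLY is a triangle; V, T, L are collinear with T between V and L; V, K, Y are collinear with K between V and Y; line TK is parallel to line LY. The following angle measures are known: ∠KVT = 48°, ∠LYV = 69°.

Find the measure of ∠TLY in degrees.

∠TLY = 63°

1. ∠LVY = 48°  [T on VL, K on VY]
2. ∠VLY = 63°  [△VLY]
3. ∠TLY = 63°  [T on ray LV]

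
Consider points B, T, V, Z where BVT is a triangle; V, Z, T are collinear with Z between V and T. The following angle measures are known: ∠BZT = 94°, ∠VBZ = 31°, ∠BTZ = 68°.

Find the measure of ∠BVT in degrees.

1. ∠BZV = 86°  [linear pair at Z on VT]
2. ∠BVZ = 63°  [△BVZ]
3. ∠BVT = 63°  [Z on ray VT]

∠BVT = 63°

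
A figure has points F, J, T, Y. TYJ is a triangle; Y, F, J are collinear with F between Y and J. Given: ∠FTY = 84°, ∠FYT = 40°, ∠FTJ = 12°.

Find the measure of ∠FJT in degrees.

∠FJT = 44°

1. ∠TFY = 56°  [△TYF]
2. ∠JFT = 124°  [linear pair at F on YJ]
3. ∠FJT = 44°  [△TFJ]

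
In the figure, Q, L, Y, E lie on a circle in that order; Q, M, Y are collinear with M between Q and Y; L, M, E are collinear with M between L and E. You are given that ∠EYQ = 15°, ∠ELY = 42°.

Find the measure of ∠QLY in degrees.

1. ∠EQY = 42°  [same arc YE]
2. ∠QEY = 123°  [△QYE]
3. ∠QLY = 57°  [cyclic QLYE, opposite ∠L+∠E]

∠QLY = 57°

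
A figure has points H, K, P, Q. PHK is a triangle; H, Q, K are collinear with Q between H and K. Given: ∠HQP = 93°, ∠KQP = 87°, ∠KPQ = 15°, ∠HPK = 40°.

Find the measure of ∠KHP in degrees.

1. ∠PKQ = 78°  [△PQK]
2. ∠HKP = 78°  [Q on ray KH]
3. ∠KHP = 62°  [△PHK]

∠KHP = 62°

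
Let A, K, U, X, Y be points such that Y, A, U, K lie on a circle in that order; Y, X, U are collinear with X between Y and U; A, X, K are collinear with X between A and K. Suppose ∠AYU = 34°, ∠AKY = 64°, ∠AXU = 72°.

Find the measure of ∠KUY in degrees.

1. ∠AKU = 34°  [same arc AU]
2. ∠KXY = 72°  [vertical angles at X]
3. ∠KXU = 108°  [linear pair at X on YU]
4. ∠KUY = 38°  [△UXK]

∠KUY = 38°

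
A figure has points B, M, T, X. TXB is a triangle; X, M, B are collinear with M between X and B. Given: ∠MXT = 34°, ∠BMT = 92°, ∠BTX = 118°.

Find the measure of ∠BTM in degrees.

1. ∠BXT = 34°  [M on ray XB]
2. ∠TBX = 28°  [△TXB]
3. ∠MBT = 28°  [M on ray BX]
4. ∠BTM = 60°  [△TMB]

∠BTM = 60°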